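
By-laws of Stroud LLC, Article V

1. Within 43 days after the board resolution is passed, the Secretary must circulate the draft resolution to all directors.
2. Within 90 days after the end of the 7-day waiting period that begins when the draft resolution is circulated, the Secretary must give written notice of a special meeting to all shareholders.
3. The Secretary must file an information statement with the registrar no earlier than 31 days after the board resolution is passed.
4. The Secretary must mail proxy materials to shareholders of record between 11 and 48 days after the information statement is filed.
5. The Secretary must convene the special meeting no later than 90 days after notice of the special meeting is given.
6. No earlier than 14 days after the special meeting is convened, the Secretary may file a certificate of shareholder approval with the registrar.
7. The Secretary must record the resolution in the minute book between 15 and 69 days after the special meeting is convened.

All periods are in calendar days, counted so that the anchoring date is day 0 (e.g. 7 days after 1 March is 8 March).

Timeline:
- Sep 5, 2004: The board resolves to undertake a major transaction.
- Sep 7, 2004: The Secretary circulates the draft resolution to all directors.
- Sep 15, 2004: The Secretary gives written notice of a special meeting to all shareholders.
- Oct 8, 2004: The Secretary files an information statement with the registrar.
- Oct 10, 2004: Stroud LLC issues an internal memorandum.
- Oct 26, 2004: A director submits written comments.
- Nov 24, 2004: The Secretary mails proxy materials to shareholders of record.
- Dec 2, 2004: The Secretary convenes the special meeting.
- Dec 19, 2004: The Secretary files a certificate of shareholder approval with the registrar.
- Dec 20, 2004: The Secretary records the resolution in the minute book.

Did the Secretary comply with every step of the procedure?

Step 1 — counting 43 days from Sep 5, 2004 (when the board resolution is passed) gives a deadline of Oct 18, 2004; done Sep 7, 2004 — timely.
Step 2 — counting 90 days from Sep 14, 2004 (end of the 7-day waiting period, which began when the draft resolution is circulated on Sep 7, 2004) gives a deadline of Dec 13, 2004; Sep 15, 2004 is within that limit.
Step 3 — must wait 31 days from Sep 5, 2004 (when the board resolution is passed), so not before Oct 6, 2004; done Oct 8, 2004 — permitted.
Step 4 — 11 and 48 days from Oct 8, 2004 (when the information statement is filed) are Oct 19, 2004 and Nov 25, 2004 respectively; done Nov 24, 2004, which is between those dates.
Step 5 — counting 90 days from Sep 15, 2004 (when notice of the special meeting is given) gives a deadline of Dec 14, 2004; done Dec 2, 2004 — timely.
Step 6 — must wait 14 days from Dec 2, 2004 (when the special meeting is convened), so not before Dec 16, 2004; done Dec 19, 2004, after the minimum wait.
Step 7 — 15 and 69 days from Dec 2, 2004 (when the special meeting is convened) are Dec 17, 2004 and Feb 9, 2005 respectively; done Dec 20, 2004, which is between those dates.

Yes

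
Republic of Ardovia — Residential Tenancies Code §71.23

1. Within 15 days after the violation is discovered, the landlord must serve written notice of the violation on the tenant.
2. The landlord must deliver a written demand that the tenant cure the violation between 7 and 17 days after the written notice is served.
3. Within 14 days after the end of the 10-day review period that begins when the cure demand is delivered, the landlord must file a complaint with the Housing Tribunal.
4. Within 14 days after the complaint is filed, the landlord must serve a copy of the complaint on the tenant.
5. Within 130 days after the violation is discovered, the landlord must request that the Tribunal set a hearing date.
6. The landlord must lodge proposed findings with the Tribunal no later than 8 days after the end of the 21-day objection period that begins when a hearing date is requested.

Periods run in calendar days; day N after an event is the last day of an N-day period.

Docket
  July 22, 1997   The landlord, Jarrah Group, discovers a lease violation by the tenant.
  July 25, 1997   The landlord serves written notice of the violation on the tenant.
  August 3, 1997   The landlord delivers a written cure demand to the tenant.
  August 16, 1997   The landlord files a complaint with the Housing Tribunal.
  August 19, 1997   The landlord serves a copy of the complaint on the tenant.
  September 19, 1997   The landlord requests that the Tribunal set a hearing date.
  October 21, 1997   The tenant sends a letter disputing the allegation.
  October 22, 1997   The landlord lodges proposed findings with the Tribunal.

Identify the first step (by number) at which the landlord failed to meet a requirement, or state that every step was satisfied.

Step 1 — counting 15 days from July 22, 1997 (when the violation is discovered) gives a deadline of August 6, 1997; July 25, 1997 is within that limit.
Step 2 — 7 and 17 days from July 25, 1997 (when the written notice is served) are August 1, 1997 and August 11, 1997 respectively; done August 3, 1997, which is between those dates.
Step 3 — counting 14 days from August 13, 1997 (end of the 10-day review period, which began when the cure demand is delivered on August 3, 1997) gives a deadline of August 27, 1997; August 16, 1997 is within that limit.
Step 4 — counting 14 days from August 16, 1997 (when the complaint is filed) gives a deadline of August 30, 1997; done August 19, 1997 — timely.
Step 5 — counting 130 days from July 22, 1997 (when the violation is discovered) gives a deadline of November 29, 1997; completed September 19, 1997, before the deadline.
Step 6 — counting 8 days from October 10, 1997 (end of the 21-day objection period, which began when a hearing date is requested on September 19, 1997) gives a deadline of October 18, 1997; not done until October 22, 1997, 4 days after the deadline.
No need to go further; step 6 was not satisfied.

Step 6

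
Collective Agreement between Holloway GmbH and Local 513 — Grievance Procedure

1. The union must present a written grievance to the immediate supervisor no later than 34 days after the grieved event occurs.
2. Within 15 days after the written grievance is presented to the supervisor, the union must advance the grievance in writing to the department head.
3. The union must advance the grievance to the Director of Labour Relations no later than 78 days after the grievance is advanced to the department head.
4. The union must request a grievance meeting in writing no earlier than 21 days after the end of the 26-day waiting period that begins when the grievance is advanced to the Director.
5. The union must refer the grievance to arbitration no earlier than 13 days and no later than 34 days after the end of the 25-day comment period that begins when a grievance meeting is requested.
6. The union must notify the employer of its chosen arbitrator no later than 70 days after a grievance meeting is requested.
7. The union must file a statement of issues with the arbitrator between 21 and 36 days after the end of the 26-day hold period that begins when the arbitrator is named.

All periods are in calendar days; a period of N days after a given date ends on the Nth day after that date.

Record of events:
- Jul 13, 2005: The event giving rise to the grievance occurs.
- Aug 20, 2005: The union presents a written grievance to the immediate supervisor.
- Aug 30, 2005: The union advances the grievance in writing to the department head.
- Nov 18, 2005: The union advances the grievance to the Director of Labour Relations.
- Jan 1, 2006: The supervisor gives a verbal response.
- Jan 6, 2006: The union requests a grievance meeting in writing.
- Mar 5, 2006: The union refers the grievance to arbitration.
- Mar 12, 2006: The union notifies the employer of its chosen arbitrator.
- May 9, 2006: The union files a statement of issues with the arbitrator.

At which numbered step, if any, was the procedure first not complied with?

Step 1

Step 1: 34 days after Jul 13, 2005 (when the grieved event occurs) is Aug 16, 2005; done Aug 20, 2005 — 4 days late.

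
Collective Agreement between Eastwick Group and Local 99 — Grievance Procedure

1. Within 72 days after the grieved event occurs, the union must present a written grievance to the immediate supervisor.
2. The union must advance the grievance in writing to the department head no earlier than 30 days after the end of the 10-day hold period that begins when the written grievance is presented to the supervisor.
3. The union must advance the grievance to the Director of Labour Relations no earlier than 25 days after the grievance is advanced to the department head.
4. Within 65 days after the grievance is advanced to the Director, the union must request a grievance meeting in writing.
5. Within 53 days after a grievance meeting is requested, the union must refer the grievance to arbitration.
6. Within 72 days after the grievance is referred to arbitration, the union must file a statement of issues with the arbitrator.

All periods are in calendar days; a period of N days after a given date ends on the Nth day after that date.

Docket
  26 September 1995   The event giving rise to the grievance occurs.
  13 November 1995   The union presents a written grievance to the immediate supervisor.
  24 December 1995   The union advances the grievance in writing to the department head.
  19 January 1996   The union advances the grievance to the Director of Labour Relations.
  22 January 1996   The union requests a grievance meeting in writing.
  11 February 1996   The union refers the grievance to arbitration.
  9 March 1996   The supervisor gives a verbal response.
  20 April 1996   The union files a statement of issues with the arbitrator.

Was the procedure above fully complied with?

Yes

Step 1 — counting 72 days from 26 September 1995 (when the grieved event occurs) gives a deadline of 7 December 1995; done 13 November 1995 — timely.
Step 2 — must wait 30 days from 23 November 1995 (end of the 10-day hold period, which began when the written grievance is presented to the supervisor on 13 November 1995), so not before 23 December 1995; 24 December 1995 is on or after that date.
Step 3 — must wait 25 days from 24 December 1995 (when the grievance is advanced to the department head), so not before 18 January 1996; done 19 January 1996 — permitted.
Step 4 — counting 65 days from 19 January 1996 (when the grievance is advanced to the Director) gives a deadline of 24 March 1996; 22 January 1996 is within that limit.
Step 5 — counting 53 days from 22 January 1996 (when a grievance meeting is requested) gives a deadline of 15 March 1996; done 11 February 1996 — timely.
Step 6 — counting 72 days from 11 February 1996 (when the grievance is referred to arbitration) gives a deadline of 23 April 1996; 20 April 1996 is within that limit.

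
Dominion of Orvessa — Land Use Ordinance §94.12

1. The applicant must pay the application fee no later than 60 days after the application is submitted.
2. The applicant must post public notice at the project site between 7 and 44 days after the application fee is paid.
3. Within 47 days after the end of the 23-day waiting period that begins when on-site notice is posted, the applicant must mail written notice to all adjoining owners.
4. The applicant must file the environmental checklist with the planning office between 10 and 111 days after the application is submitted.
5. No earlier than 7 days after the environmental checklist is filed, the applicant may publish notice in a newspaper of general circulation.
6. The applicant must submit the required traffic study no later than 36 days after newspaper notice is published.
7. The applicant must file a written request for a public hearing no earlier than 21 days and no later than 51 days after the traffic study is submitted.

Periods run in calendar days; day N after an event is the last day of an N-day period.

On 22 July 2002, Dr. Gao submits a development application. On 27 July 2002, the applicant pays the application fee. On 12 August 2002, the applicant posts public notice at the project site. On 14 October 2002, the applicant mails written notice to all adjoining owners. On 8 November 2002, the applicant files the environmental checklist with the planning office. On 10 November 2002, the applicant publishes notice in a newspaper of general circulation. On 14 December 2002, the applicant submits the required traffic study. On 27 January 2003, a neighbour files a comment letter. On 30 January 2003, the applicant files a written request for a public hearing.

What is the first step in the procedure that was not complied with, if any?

Step 5

Step 1: 60 days after 22 July 2002 (when the application is submitted) is 20 September 2002; 27 July 2002 is within that limit.
Step 2: the window is 7–44 days after 27 July 2002 (when the application fee is paid), so 3 August 2002 through 9 September 2002; done 12 August 2002 — within the window.
Step 3: 47 days after 4 September 2002 (end of the 23-day waiting period, which began when on-site notice is posted on 12 August 2002) is 21 October 2002; 14 October 2002 is within that limit.
Step 4: the window is 10–111 days after 22 July 2002 (when the application is submitted), so 1 August 2002 through 10 November 2002; done 8 November 2002, which is between those dates.
Step 5: the earliest permitted date is 7 days after 8 November 2002 (when the environmental checklist is filed), i.e. 15 November 2002; acted on 10 November 2002, 5 days prematurely.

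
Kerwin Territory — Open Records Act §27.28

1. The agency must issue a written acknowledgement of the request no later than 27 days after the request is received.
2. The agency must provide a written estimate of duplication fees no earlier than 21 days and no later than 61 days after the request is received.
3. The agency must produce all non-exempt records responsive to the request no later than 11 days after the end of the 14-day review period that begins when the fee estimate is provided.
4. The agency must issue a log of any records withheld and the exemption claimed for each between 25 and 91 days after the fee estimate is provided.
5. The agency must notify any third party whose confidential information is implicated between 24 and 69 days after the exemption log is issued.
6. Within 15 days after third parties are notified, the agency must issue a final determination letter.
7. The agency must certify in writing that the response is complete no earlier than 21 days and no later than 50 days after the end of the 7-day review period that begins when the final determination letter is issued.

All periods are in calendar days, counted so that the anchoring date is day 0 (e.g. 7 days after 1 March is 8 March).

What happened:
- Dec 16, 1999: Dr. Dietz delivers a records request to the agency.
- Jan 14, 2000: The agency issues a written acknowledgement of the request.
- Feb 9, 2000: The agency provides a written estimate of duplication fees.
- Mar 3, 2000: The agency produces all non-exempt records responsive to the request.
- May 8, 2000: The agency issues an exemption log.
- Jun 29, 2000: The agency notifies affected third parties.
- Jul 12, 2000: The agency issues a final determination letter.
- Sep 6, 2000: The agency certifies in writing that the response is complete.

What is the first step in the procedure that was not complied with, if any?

Step 1 — counting 27 days from Dec 16, 1999 (when the request is received) gives a deadline of Jan 12, 2000; not done until Jan 14, 2000, 2 days after the deadline.

Step 1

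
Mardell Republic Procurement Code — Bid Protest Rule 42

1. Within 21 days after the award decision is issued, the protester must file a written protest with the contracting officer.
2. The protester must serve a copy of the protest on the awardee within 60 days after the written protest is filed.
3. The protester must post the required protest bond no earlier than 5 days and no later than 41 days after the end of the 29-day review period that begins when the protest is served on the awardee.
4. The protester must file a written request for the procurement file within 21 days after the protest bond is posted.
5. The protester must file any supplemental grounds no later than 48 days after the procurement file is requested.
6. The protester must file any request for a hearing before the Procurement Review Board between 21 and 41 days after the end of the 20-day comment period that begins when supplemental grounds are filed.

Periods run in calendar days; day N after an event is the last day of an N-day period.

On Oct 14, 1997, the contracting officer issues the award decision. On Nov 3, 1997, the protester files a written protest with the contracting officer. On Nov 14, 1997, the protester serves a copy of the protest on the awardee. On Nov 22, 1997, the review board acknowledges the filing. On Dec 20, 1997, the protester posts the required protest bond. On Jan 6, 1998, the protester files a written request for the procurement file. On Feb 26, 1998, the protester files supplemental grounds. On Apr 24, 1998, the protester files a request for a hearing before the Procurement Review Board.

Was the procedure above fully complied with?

No

(1) due by Oct 14, 1997 + 21 days = Nov 4, 1997; Nov 3, 1997 is within that limit.
(2) due by Nov 3, 1997 + 60 days = Jan 2, 1998; done Nov 14, 1997 — timely.
(3) the permitted window runs from Dec 13, 1997 + 5 = Dec 18, 1997 to Dec 13, 1997 + 41 = Jan 23, 1998; Dec 20, 1997 falls inside that range.
(4) due by Dec 20, 1997 + 21 days = Jan 10, 1998; done Jan 6, 1998 — timely.
(5) due by Jan 6, 1998 + 48 days = Feb 23, 1998; not done until Feb 26, 1998, 3 days after the deadline.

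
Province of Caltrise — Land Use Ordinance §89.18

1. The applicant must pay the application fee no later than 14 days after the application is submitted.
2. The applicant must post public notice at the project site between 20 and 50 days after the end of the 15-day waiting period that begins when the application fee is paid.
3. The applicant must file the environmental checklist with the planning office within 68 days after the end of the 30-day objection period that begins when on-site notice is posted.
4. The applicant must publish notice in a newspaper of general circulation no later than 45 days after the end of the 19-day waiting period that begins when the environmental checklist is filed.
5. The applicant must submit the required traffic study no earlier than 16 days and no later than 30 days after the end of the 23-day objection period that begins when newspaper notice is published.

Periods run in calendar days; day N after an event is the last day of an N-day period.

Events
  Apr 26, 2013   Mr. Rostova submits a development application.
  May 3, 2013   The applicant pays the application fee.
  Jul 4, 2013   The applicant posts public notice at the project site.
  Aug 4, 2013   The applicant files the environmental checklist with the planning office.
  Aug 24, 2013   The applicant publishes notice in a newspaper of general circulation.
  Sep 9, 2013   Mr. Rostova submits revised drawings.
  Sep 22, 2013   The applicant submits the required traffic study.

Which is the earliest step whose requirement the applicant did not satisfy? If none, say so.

Step 5

(1) due by Apr 26, 2013 + 14 days = May 10, 2013; completed May 3, 2013, before the deadline.
(2) the permitted window runs from May 18, 2013 + 20 = Jun 7, 2013 to May 18, 2013 + 50 = Jul 7, 2013; done Jul 4, 2013 — within the window.
(3) due by Aug 3, 2013 + 68 days = Oct 10, 2013; done Aug 4, 2013 — timely.
(4) due by Aug 23, 2013 + 45 days = Oct 7, 2013; completed Aug 24, 2013, before the deadline.
(5) the permitted window runs from Sep 16, 2013 + 16 = Oct 2, 2013 to Sep 16, 2013 + 30 = Oct 16, 2013; done Sep 22, 2013 — 10 days before the window opened.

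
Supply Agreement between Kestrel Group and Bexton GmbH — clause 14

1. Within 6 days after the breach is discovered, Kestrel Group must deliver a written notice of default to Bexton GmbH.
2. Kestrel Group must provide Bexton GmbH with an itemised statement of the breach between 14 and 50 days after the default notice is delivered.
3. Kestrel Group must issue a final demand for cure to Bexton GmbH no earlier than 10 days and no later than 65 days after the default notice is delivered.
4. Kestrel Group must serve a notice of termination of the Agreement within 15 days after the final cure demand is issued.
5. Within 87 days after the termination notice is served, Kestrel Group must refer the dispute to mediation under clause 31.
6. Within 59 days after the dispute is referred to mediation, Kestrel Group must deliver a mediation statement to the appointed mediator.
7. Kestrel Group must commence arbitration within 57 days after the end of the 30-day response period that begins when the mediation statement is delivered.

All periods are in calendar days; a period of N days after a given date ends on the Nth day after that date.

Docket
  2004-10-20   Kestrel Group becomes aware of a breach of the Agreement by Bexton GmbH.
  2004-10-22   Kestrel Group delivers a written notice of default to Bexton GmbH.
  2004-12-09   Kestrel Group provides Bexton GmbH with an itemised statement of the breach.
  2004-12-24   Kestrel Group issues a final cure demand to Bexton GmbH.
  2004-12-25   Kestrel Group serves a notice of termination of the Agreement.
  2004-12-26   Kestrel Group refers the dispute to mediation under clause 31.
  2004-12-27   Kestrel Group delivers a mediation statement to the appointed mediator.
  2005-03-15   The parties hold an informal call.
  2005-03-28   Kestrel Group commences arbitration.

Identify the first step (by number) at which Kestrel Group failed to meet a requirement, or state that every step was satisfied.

Step 7

Step 1: 6 days after 2004-10-20 (when the breach is discovered) is 2004-10-26; 2004-10-22 is within that limit.
Step 2: the window is 14–50 days after 2004-10-22 (when the default notice is delivered), so 2004-11-05 through 2004-12-11; done 2004-12-09 — within the window.
Step 3: the window is 10–65 days after 2004-10-22 (when the default notice is delivered), so 2004-11-01 through 2004-12-26; done 2004-12-24, which is between those dates.
Step 4: 15 days after 2004-12-24 (when the final cure demand is issued) is 2005-01-08; completed 2004-12-25, before the deadline.
Step 5: 87 days after 2004-12-25 (when the termination notice is served) is 2005-03-22; 2004-12-26 is within that limit.
Step 6: 59 days after 2004-12-26 (when the dispute is referred to mediation) is 2005-02-23; done 2004-12-27 — timely.
Step 7: 57 days after 2005-01-26 (end of the 30-day response period, which began when the mediation statement is delivered on 2004-12-27) is 2005-03-24; done 2005-03-28 — 4 days late.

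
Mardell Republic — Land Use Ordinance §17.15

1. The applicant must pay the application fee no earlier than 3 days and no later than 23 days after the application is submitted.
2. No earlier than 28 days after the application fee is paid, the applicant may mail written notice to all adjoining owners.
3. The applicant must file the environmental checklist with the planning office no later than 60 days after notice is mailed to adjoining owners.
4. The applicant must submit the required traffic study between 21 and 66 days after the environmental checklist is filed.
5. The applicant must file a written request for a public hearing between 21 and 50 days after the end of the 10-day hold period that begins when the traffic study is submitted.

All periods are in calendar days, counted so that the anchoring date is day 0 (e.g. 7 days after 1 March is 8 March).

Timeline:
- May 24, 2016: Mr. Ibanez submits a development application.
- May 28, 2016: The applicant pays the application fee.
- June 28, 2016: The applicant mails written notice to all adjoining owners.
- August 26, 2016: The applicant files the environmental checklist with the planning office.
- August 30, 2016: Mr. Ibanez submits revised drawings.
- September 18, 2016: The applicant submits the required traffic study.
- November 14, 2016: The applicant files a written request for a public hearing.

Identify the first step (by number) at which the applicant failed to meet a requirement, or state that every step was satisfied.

None — every step was satisfied

Step 1: the window is 3–23 days after May 24, 2016 (when the application is submitted), so May 27, 2016 through June 16, 2016; done May 28, 2016, which is between those dates.
Step 2: the earliest permitted date is 28 days after May 28, 2016 (when the application fee is paid), i.e. June 25, 2016; June 28, 2016 is on or after that date.
Step 3: 60 days after June 28, 2016 (when notice is mailed to adjoining owners) is August 27, 2016; August 26, 2016 is within that limit.
Step 4: the window is 21–66 days after August 26, 2016 (when the environmental checklist is filed), so September 16, 2016 through October 31, 2016; September 18, 2016 falls inside that range.
Step 5: the window is 21–50 days after September 28, 2016 (end of the 10-day hold period, which began when the traffic study is submitted on September 18, 2016), so October 19, 2016 through November 17, 2016; done November 14, 2016 — within the window.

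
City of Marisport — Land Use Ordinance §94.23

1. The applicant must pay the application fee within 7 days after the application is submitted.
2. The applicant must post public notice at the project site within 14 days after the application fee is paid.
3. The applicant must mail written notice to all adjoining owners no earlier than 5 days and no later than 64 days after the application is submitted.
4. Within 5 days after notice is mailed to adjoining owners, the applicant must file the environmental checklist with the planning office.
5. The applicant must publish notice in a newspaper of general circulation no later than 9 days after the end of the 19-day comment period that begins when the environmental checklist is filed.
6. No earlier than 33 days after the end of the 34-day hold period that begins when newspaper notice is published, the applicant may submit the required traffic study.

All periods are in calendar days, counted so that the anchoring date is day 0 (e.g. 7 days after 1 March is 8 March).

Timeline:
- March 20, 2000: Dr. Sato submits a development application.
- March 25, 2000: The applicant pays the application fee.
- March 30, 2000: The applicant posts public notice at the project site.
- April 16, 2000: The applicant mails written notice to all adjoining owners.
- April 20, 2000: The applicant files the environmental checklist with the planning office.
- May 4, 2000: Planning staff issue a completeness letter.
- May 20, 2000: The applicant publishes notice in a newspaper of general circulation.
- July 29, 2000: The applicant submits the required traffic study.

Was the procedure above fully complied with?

Step 1 — counting 7 days from March 20, 2000 (when the application is submitted) gives a deadline of March 27, 2000; done March 25, 2000 — timely.
Step 2 — counting 14 days from March 25, 2000 (when the application fee is paid) gives a deadline of April 8, 2000; done March 30, 2000 — timely.
Step 3 — 5 and 64 days from March 20, 2000 (when the application is submitted) are March 25, 2000 and May 23, 2000 respectively; April 16, 2000 falls inside that range.
Step 4 — counting 5 days from April 16, 2000 (when notice is mailed to adjoining owners) gives a deadline of April 21, 2000; April 20, 2000 is within that limit.
Step 5 — counting 9 days from May 9, 2000 (end of the 19-day comment period, which began when the environmental checklist is filed on April 20, 2000) gives a deadline of May 18, 2000; May 20, 2000 misses that deadline by 2 days.
Later steps need not be reached.

No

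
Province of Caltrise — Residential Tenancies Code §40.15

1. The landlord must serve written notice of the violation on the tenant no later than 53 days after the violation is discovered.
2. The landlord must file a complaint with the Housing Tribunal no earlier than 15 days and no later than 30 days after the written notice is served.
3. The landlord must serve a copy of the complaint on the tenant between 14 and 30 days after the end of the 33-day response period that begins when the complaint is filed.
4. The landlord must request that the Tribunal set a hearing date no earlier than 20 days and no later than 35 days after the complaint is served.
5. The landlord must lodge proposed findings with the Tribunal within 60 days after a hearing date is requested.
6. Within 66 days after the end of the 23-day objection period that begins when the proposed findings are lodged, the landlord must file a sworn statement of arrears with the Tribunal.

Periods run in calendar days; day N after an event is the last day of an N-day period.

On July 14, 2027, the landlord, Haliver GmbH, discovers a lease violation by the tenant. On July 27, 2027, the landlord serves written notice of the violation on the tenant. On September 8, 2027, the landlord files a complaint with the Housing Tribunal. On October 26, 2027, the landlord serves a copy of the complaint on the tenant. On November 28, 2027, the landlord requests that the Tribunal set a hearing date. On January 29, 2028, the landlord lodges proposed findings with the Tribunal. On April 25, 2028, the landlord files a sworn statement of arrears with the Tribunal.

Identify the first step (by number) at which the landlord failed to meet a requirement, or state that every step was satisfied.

(1) due by July 14, 2027 + 53 days = September 5, 2027; July 27, 2027 is within that limit.
(2) the permitted window runs from July 27, 2027 + 15 = August 11, 2027 to July 27, 2027 + 30 = August 26, 2027; September 8, 2027 is 13 days past the end of the window.

Step 2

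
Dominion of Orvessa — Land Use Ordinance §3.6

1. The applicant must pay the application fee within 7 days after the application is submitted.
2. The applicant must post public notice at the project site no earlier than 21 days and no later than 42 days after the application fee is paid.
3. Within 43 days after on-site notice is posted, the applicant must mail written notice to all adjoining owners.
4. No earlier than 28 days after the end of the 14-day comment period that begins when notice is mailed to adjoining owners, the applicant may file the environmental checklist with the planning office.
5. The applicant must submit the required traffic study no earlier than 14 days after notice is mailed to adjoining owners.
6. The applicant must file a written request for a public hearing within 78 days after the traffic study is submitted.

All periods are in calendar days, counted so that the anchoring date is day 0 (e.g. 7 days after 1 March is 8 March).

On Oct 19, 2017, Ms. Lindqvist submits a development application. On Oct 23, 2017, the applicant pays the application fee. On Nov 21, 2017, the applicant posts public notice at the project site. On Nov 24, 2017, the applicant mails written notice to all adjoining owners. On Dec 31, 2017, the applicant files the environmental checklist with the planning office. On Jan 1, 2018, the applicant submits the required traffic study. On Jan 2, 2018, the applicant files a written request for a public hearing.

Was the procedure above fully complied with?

Step 1 — counting 7 days from Oct 19, 2017 (when the application is submitted) gives a deadline of Oct 26, 2017; Oct 23, 2017 is within that limit.
Step 2 — 21 and 42 days from Oct 23, 2017 (when the application fee is paid) are Nov 13, 2017 and Dec 4, 2017 respectively; done Nov 21, 2017 — within the window.
Step 3 — counting 43 days from Nov 21, 2017 (when on-site notice is posted) gives a deadline of Jan 3, 2018; Nov 24, 2017 is within that limit.
Step 4 — must wait 28 days from Dec 8, 2017 (end of the 14-day comment period, which began when notice is mailed to adjoining owners on Nov 24, 2017), so not before Jan 5, 2018; done Dec 31, 2017 — 5 days too early.

No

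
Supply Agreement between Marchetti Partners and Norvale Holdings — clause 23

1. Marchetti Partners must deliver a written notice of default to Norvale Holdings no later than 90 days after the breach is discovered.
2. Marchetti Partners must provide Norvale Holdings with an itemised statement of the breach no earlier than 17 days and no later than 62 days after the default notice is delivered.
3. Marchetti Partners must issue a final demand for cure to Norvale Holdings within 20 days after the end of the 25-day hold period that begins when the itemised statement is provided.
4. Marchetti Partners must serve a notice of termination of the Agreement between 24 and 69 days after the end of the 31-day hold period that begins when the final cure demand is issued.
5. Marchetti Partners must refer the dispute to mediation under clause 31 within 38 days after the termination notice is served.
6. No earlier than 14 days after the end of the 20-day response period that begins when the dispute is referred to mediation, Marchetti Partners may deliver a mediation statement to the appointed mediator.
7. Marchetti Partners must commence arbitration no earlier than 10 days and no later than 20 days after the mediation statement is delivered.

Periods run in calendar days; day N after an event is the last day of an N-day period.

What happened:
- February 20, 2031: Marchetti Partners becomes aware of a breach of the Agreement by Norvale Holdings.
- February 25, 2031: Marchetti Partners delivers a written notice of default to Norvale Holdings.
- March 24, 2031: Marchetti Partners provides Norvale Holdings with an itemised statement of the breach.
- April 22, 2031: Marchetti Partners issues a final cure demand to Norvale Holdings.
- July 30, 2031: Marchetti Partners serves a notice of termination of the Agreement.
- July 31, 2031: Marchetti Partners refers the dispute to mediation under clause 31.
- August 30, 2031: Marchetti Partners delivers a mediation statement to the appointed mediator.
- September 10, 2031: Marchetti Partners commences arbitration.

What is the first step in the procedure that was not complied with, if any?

Step 1: 90 days after February 20, 2031 (when the breach is discovered) is May 21, 2031; completed February 25, 2031, before the deadline.
Step 2: the window is 17–62 days after February 25, 2031 (when the default notice is delivered), so March 14, 2031 through April 28, 2031; done March 24, 2031, which is between those dates.
Step 3: 20 days after April 18, 2031 (end of the 25-day hold period, which began when the itemised statement is provided on March 24, 2031) is May 8, 2031; April 22, 2031 is within that limit.
Step 4: the window is 24–69 days after May 23, 2031 (end of the 31-day hold period, which began when the final cure demand is issued on April 22, 2031), so June 16, 2031 through July 31, 2031; done July 30, 2031, which is between those dates.
Step 5: 38 days after July 30, 2031 (when the termination notice is served) is September 6, 2031; done July 31, 2031 — timely.
Step 6: the earliest permitted date is 14 days after August 20, 2031 (end of the 20-day response period, which began when the dispute is referred to mediation on July 31, 2031), i.e. September 3, 2031; August 30, 2031 is 4 days before the earliest permitted date.
The procedure was therefore not followed at step 6.

Step 6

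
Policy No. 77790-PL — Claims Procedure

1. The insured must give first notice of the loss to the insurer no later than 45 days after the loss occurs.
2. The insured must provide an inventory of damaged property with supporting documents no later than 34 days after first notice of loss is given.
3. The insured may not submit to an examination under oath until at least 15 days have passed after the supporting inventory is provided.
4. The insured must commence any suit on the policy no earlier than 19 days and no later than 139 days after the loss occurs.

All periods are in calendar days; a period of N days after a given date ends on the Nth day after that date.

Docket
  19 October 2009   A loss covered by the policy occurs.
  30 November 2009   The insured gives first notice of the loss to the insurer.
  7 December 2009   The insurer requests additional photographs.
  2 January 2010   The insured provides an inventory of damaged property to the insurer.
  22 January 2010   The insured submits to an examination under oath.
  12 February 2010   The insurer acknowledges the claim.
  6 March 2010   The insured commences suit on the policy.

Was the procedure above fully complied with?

Yes

Step 1: 45 days after 19 October 2009 (when the loss occurs) is 3 December 2009; completed 30 November 2009, before the deadline.
Step 2: 34 days after 30 November 2009 (when first notice of loss is given) is 3 January 2010; completed 2 January 2010, before the deadline.
Step 3: the earliest permitted date is 15 days after 2 January 2010 (when the supporting inventory is provided), i.e. 17 January 2010; done 22 January 2010, after the minimum wait.
Step 4: the window is 19–139 days after 19 October 2009 (when the loss occurs), so 7 November 2009 through 7 March 2010; done 6 March 2010, which is between those dates.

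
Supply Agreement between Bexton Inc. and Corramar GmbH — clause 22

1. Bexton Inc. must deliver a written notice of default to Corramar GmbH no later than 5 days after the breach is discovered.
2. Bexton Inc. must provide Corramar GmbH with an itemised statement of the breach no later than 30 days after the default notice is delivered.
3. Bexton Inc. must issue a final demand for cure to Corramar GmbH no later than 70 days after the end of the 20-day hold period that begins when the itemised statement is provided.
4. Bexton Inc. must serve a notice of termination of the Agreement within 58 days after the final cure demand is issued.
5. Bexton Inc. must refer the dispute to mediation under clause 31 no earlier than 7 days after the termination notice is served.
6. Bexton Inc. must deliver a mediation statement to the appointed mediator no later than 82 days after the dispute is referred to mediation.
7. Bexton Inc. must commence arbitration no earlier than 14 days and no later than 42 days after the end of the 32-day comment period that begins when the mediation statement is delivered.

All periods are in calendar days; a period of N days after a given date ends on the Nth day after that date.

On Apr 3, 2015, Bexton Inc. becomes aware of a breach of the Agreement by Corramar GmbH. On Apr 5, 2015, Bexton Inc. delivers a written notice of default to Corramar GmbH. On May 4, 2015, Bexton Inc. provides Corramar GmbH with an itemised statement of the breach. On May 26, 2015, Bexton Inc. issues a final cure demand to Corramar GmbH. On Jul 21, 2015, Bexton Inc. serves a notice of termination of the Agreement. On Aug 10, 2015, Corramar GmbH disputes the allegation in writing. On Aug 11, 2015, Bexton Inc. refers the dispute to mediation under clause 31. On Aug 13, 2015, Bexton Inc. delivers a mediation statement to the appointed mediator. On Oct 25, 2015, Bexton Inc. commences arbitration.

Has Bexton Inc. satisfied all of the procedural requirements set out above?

Yes

Step 1: 5 days after Apr 3, 2015 (when the breach is discovered) is Apr 8, 2015; completed Apr 5, 2015, before the deadline.
Step 2: 30 days after Apr 5, 2015 (when the default notice is delivered) is May 5, 2015; May 4, 2015 is within that limit.
Step 3: 70 days after May 24, 2015 (end of the 20-day hold period, which began when the itemised statement is provided on May 4, 2015) is Aug 2, 2015; May 26, 2015 is within that limit.
Step 4: 58 days after May 26, 2015 (when the final cure demand is issued) is Jul 23, 2015; completed Jul 21, 2015, before the deadline.
Step 5: the earliest permitted date is 7 days after Jul 21, 2015 (when the termination notice is served), i.e. Jul 28, 2015; done Aug 11, 2015, after the minimum wait.
Step 6: 82 days after Aug 11, 2015 (when the dispute is referred to mediation) is Nov 1, 2015; done Aug 13, 2015 — timely.
Step 7: the window is 14–42 days after Sep 14, 2015 (end of the 32-day comment period, which began when the mediation statement is delivered on Aug 13, 2015), so Sep 28, 2015 through Oct 26, 2015; done Oct 25, 2015 — within the window.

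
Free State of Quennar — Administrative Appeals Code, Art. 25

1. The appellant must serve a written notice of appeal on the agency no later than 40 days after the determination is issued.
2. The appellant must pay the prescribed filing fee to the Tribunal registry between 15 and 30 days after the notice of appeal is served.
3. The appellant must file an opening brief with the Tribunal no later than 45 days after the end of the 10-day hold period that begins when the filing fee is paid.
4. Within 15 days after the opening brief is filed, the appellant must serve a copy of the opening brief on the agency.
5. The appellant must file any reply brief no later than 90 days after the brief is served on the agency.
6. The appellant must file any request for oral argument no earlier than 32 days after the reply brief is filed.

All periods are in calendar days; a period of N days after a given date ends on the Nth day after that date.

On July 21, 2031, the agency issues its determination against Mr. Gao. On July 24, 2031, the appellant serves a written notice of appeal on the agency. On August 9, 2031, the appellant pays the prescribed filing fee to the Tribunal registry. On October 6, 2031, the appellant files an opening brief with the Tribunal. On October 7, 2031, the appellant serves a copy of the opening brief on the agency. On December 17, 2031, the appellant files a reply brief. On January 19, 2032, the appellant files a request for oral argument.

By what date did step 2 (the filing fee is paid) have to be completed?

August 23, 2031

Step 2 runs from July 24, 2031, when the notice of appeal is served. The window is 15–30 days after July 24, 2031; it closes on August 23, 2031.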